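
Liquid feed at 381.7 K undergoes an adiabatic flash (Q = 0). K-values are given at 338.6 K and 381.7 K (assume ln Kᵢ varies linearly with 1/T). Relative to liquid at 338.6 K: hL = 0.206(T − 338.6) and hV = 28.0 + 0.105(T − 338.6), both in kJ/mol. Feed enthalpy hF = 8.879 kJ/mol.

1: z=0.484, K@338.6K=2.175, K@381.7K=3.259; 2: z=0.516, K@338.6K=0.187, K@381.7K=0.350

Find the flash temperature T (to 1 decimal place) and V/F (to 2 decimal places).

Adiabatic flash: solve Rachford–Rice at each trial T, then check hF = ψ·hV(T) + (1−ψ)·hL(T).
  T = 338.6 K: K = (2.175, 0.187), RR gives ψ = 0.156, H_out = 4.373 kJ/mol
  T = 381.7 K: K = (3.259, 0.350), RR gives ψ = 0.516, H_out = 21.085 kJ/mol
  T = 360.1 K: K = (2.694, 0.260), RR gives ψ = 0.350, H_out = 13.464 kJ/mol
  T = 349.4 K: K = (2.430, 0.222), RR gives ψ = 0.261, H_out = 9.253 kJ/mol
  T = 344.0 K: K = (2.301, 0.204), RR gives ψ = 0.211, H_out = 6.916 kJ/mol
  T = 346.7 K: K = (2.365, 0.213), RR gives ψ = 0.237, H_out = 8.106 kJ/mol
  T = 348.0 K: K = (2.396, 0.217), RR gives ψ = 0.249, H_out = 8.663 kJ/mol
Linear interpolation between T = 348.0 (H_out = 8.663) and T = 349.4 (H_out = 9.253) on hF = 8.879 gives T ≈ 348.5 K, at which ψ = 0.25.

T = 348.5 K, V/F = 0.25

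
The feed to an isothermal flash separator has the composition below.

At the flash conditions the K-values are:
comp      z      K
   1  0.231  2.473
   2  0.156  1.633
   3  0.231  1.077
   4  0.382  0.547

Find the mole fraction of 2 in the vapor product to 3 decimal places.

y_2 = 0.177

Newton iteration, ψ⁰ = 0.5:
  ψ = 0.500: g = 0.0644, g' = -0.335 → ψ = 0.692
  ψ = 0.692: g = 0.0019, g' = -0.321 → ψ = 0.698
Converged at ψ = 0.698.
Compositions from xᵢ = zᵢ/(1+ψ(Kᵢ−1)), yᵢ = Kᵢxᵢ:
  1: x = 0.114, y = 0.282
  2: x = 0.108, y = 0.177
  3: x = 0.219, y = 0.236
  4: x = 0.559, y = 0.306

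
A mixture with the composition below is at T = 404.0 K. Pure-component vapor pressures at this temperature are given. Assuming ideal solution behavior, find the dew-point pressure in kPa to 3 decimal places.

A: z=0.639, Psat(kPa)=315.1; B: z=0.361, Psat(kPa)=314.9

Pdew = 315.028 kPa

At the dew point ψ → 1, so Σzᵢ/Kᵢ = 1 with Kᵢ = Pᵢˢᵃᵗ/P ⇒ 1/P = Σzᵢ/Pᵢˢᵃᵗ.
1/P = 0.639/315.1 + 0.361/314.9 = 0.003174 ⇒ P = 315.028 kPa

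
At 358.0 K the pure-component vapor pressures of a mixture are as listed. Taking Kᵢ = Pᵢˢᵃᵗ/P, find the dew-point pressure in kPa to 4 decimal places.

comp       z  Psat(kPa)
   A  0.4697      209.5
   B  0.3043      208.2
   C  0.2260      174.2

At the dew point ψ → 1, so Σzᵢ/Kᵢ = 1 with Kᵢ = Pᵢˢᵃᵗ/P ⇒ 1/P = Σzᵢ/Pᵢˢᵃᵗ.
1/P = 0.4697/209.5 + 0.3043/208.2 + 0.2260/174.2 = 0.0050009 ⇒ P = 199.9624 kPa

Pdew = 199.9624 kPa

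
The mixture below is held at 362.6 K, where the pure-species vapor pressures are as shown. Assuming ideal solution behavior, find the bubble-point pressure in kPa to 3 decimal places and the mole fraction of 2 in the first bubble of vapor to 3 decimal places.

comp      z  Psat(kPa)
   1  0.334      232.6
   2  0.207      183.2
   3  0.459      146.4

Pbub = 182.808 kPa, y_2 = 0.207

At the bubble point ψ → 0, so ΣzᵢKᵢ = 1 with Kᵢ = Pᵢˢᵃᵗ/P ⇒ P = ΣzᵢPᵢˢᵃᵗ.
P = 0.334·232.6 + 0.207·183.2 + 0.459·146.4 = 182.808 kPa
yᵢ = zᵢPᵢˢᵃᵗ/P ⇒ y_2 = 0.207·183.2/182.808 = 0.207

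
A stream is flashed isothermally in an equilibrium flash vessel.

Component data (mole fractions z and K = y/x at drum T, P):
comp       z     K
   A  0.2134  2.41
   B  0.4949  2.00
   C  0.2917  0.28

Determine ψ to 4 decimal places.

ψ = 0.7210

Newton–Raphson from ψ = 0.6:
  ψ = 0.6000: g = 0.10255, g' = -0.7865 → ψ = 0.7304
  ψ = 0.7304: g = -0.00873, g' = -0.9409 → ψ = 0.7211
  ψ = 0.7211: g = -0.00007, g' = -0.9255 → ψ = 0.7210
Converged at ψ = 0.7210.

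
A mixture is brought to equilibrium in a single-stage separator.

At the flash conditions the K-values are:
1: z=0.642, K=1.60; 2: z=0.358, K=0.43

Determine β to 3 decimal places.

Rachford–Rice: g(β) = Σ zᵢ(Kᵢ−1)/(1+β(Kᵢ−1)) = 0.
Check two-phase: ΣzᵢKᵢ = 1.181 > 1 and Σzᵢ/Kᵢ = 1.234 > 1, so g(0) = 0.181 > 0 and g(1) = -0.234 < 0.
Binary case is linear: z₁(K₁−1)(1+β(K₂−1)) + z₂(K₂−1)(1+β(K₁−1)) = 0
⇒ β = [z₁(K₁−1)+z₂(K₂−1)] / [−(K₁−1)(K₂−1)] = 0.1811/0.3420 = 0.530

β = 0.530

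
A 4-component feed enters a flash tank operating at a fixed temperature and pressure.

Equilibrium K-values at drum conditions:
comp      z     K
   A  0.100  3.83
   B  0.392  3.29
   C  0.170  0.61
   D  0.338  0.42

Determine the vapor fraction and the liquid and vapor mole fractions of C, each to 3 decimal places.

Rachford–Rice: g(ψ) = Σ zᵢ(Kᵢ−1)/(1+ψ(Kᵢ−1)) = 0.
Feasibility: ΣzᵢKᵢ = 1.918, Σzᵢ/Kᵢ = 1.229 — both > 1, two phases present.
Newton–Raphson from ψ = 0.5:
  ψ = 0.500: g = 0.1772, g' = -0.850 → ψ = 0.709
  ψ = 0.709: g = 0.0120, g' = -0.765 → ψ = 0.724
Converged at ψ = 0.724.
Compositions from xᵢ = zᵢ/(1+ψ(Kᵢ−1)), yᵢ = Kᵢxᵢ:
  A: x = 0.033, y = 0.126
  B: x = 0.147, y = 0.485
  C: x = 0.237, y = 0.145
  D: x = 0.583, y = 0.245

ψ = 0.724, x_C = 0.237, y_C = 0.145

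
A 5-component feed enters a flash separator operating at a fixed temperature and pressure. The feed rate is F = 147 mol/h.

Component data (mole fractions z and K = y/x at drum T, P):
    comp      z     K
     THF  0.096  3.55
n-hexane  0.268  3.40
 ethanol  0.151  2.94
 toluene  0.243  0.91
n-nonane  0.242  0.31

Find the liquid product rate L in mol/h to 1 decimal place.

L = 26.3 mol/h

Rachford–Rice: g(β) = Σ zᵢ(Kᵢ−1)/(1+β(Kᵢ−1)) = 0.
Check two-phase: ΣzᵢKᵢ = 1.992 > 1 and Σzᵢ/Kᵢ = 1.205 > 1, so g(0) = 0.992 > 0 and g(1) = -0.205 < 0.
Iterate (Newton) starting at β = 0.5:
  β = 0.500: g = 0.2708, g' = -0.857 → β = 0.816
  β = 0.816: g = 0.0044, g' = -0.933 → β = 0.821
Converged at β = 0.821.
Then V = β·F = 0.8208·147 = 120.7 mol/h and L = F − V = 26.3 mol/h.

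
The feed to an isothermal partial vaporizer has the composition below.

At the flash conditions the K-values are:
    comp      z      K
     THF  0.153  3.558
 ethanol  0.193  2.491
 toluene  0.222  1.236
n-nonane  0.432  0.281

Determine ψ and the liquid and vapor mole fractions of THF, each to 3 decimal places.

ψ = 0.383, x_THF = 0.077, y_THF = 0.275

Let ψ = V/F and solve Σ zᵢ(Kᵢ−1)/(1+ψ(Kᵢ−1)) = 0.
g(0) = ΣzᵢKᵢ − 1 = 0.421 and g(1) = 1 − Σzᵢ/Kᵢ = -0.837, so a root lies in (0, 1).
Newton–Raphson from ψ = 0.5:
  ψ = 0.500: g = -0.1015, g' = -0.888 → ψ = 0.386
  ψ = 0.386: g = -0.0021, g' = -0.865 → ψ = 0.383
Converged at ψ = 0.383.
Compositions from xᵢ = zᵢ/(1+ψ(Kᵢ−1)), yᵢ = Kᵢxᵢ:
  THF: x = 0.077, y = 0.275
  ethanol: x = 0.123, y = 0.306
  toluene: x = 0.204, y = 0.252
  n-nonane: x = 0.596, y = 0.168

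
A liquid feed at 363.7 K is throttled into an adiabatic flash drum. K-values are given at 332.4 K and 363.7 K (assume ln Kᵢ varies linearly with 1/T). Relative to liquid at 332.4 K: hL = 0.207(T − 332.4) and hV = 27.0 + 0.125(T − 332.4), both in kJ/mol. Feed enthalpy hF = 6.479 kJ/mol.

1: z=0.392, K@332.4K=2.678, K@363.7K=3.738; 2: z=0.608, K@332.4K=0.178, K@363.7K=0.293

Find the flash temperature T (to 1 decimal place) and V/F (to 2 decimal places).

Adiabatic flash: solve Rachford–Rice at each trial T, then check hF = ψ·hV(T) + (1−ψ)·hL(T).
  T = 332.4 K: K = (2.678, 0.178), RR gives ψ = 0.115, H_out = 3.093 kJ/mol
  T = 363.7 K: K = (3.738, 0.293), RR gives ψ = 0.332, H_out = 14.601 kJ/mol
  T = 348.0 K: K = (3.186, 0.231), RR gives ψ = 0.231, H_out = 9.183 kJ/mol
  T = 340.2 K: K = (2.927, 0.203), RR gives ψ = 0.176, H_out = 6.266 kJ/mol
  T = 344.1 K: K = (3.055, 0.217), RR gives ψ = 0.205, H_out = 7.751 kJ/mol
  T = 342.1 K: K = (2.989, 0.210), RR gives ψ = 0.190, H_out = 6.997 kJ/mol
  T = 341.1 K: K = (2.956, 0.206), RR gives ψ = 0.183, H_out = 6.614 kJ/mol
  T = 340.6 K: K = (2.940, 0.205), RR gives ψ = 0.179, H_out = 6.421 kJ/mol
  T = 340.9 K: K = (2.950, 0.206), RR gives ψ = 0.182, H_out = 6.537 kJ/mol
  T = 340.8 K: K = (2.946, 0.205), RR gives ψ = 0.181, H_out = 6.499 kJ/mol
Linear interpolation between T = 340.6 (H_out = 6.421) and T = 340.8 (H_out = 6.499) on hF = 6.479 gives T ≈ 340.7 K, at which ψ = 0.18.

T = 340.7 K, V/F = 0.18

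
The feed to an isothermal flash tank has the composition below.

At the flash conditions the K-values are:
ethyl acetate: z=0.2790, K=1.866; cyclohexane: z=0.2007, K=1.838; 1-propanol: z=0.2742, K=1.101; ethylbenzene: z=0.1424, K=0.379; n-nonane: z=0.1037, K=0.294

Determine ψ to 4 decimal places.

ψ = 0.6622

Material balance + equilibrium reduce to Σ zᵢ(Kᵢ−1)/(1+ψ(Kᵢ−1)) = 0.
Feasibility: ΣzᵢKᵢ = 1.2759, Σzᵢ/Kᵢ = 1.2362 — both > 1, two phases present.
Newton iteration, ψ⁰ = 0.45:
  ψ = 0.4500: g = 0.09245, g' = -0.4020 → ψ = 0.6800
  ψ = 0.6800: g = -0.00875, g' = -0.4982 → ψ = 0.6624
  ψ = 0.6624: g = -0.00011, g' = -0.4861 → ψ = 0.6622
Converged at ψ = 0.6622.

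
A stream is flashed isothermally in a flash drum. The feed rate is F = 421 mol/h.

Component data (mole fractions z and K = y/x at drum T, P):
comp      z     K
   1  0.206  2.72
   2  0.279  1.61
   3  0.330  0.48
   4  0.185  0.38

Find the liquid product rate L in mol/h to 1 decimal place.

L = 269.8 mol/h

Rachford–Rice: g(ψ) = Σ zᵢ(Kᵢ−1)/(1+ψ(Kᵢ−1)) = 0.
g(0) = ΣzᵢKᵢ − 1 = 0.238 and g(1) = 1 − Σzᵢ/Kᵢ = -0.423, so a root lies in (0, 1).
Newton–Raphson from ψ = 0.44:
  ψ = 0.440: g = -0.0444, g' = -0.546 → ψ = 0.359
Converged at ψ = 0.359.
Then V = ψ·F = 0.3593·421 = 151.2 mol/h and L = F − V = 269.8 mol/h.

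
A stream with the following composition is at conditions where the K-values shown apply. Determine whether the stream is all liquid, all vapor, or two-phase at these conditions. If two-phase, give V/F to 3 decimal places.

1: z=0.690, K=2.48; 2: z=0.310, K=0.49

ΣzᵢKᵢ = 1.863; Σzᵢ/Kᵢ = 0.911.
Since Σzᵢ/Kᵢ < 1 the mixture is above its dew point — single vapor phase.

all vapor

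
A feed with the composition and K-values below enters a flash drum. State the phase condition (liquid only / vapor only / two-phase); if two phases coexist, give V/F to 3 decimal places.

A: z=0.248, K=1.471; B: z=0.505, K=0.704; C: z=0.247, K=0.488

ΣzᵢKᵢ = 0.841; Σzᵢ/Kᵢ = 1.392.
Since ΣzᵢKᵢ < 1 the mixture is below its bubble point — single liquid phase.

liquid only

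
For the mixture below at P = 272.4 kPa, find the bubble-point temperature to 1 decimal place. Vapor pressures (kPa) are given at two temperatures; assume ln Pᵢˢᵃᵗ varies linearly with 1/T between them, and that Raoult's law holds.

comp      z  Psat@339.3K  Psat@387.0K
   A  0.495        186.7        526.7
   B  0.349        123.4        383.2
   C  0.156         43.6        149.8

T = 366.6 K

Bubble-point temperature: ΣzᵢPᵢˢᵃᵗ(T) = P. Interpolate ln Pᵢˢᵃᵗ = aᵢ + bᵢ/T.
  T = 339.3 K: ΣzᵢPᵢˢᵃᵗ = 142.28 kPa
  T = 387.0 K: ΣzᵢPᵢˢᵃᵗ = 417.82 kPa
  T = 363.1 K: ΣzᵢPᵢˢᵃᵗ = 252.22 kPa
  T = 375.1 K: ΣzᵢPᵢˢᵃᵗ = 327.56 kPa
  T = 369.1 K: ΣzᵢPᵢˢᵃᵗ = 288.03 kPa
  T = 366.1 K: ΣzᵢPᵢˢᵃᵗ = 269.68 kPa
  T = 367.6 K: ΣzᵢPᵢˢᵃᵗ = 278.74 kPa
Interpolating between 366.1 K and 367.6 K gives T ≈ 366.6 K.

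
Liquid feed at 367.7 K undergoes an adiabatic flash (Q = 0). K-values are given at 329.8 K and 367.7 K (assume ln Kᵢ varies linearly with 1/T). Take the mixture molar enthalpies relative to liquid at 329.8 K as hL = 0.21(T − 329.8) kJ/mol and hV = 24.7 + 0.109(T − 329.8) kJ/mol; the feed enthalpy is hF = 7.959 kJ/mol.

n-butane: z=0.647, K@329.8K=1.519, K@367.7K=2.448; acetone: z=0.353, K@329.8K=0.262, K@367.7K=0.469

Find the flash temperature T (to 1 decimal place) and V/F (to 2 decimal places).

T = 333.1 K, V/F = 0.30

Adiabatic flash: solve Rachford–Rice at each trial T, then check hF = ψ·hV(T) + (1−ψ)·hL(T).
  T = 329.8 K: K = (1.519, 0.262), RR gives ψ = 0.197, H_out = 4.855 kJ/mol
  T = 367.7 K: K = (2.448, 0.469), RR gives ψ = 0.975, H_out = 28.302 kJ/mol
  T = 348.8 K: K = (1.955, 0.356), RR gives ψ = 0.636, H_out = 18.468 kJ/mol
  T = 339.3 K: K = (1.729, 0.307), RR gives ψ = 0.449, H_out = 12.664 kJ/mol
  T = 334.6 K: K = (1.623, 0.284), RR gives ψ = 0.337, H_out = 9.179 kJ/mol
  T = 332.2 K: K = (1.571, 0.273), RR gives ψ = 0.271, H_out = 7.139 kJ/mol
  T = 333.4 K: K = (1.597, 0.278), RR gives ψ = 0.305, H_out = 8.186 kJ/mol
Linear interpolation between T = 332.2 (H_out = 7.139) and T = 333.4 (H_out = 8.186) on hF = 7.959 gives T ≈ 333.1 K, at which ψ = 0.30.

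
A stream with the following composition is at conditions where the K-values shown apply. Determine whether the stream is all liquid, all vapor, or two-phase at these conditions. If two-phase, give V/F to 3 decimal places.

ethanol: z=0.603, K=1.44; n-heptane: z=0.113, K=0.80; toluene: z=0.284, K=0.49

two-phase, V/F = 0.491

ΣzᵢKᵢ = 1.098; Σzᵢ/Kᵢ = 1.140.
Both exceed 1, so a two-phase solution exists.
Let ψ = V/F and solve Σ zᵢ(Kᵢ−1)/(1+ψ(Kᵢ−1)) = 0.
Newton iteration, ψ⁰ = 0.5:
  ψ = 0.500: g = -0.0021, g' = -0.217 → ψ = 0.491
Converged at ψ = 0.491.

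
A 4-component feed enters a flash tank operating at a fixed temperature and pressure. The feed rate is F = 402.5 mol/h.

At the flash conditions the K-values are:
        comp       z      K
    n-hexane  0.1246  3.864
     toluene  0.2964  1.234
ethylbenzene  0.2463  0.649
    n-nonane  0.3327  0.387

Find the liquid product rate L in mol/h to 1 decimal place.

L = 341.7 mol/h

Material balance + equilibrium reduce to Σ zᵢ(Kᵢ−1)/(1+ψ(Kᵢ−1)) = 0.
g(0) = ΣzᵢKᵢ − 1 = 0.1358 and g(1) = 1 − Σzᵢ/Kᵢ = -0.5116, so a root lies in (0, 1).
Newton–Raphson from ψ = 0.38:
  ψ = 0.3800: g = -0.13106, g' = -0.5009 → ψ = 0.1184
  ψ = 0.1184: g = 0.02390, g' = -0.7638 → ψ = 0.1497
  ψ = 0.1497: g = 0.00101, g' = -0.7013 → ψ = 0.1511
Converged at ψ = 0.1511.
Then V = ψ·F = 0.1511·402.5 = 60.8 mol/h and L = F − V = 341.7 mol/h.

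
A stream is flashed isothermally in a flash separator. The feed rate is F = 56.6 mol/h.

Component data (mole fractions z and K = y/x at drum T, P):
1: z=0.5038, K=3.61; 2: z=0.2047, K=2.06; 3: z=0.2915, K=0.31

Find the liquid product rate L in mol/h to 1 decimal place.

Rachford–Rice: g(ψ) = Σ zᵢ(Kᵢ−1)/(1+ψ(Kᵢ−1)) = 0.
Feasibility: ΣzᵢKᵢ = 2.3308, Σzᵢ/Kᵢ = 1.1792 — both > 1, two phases present.
Newton–Raphson from ψ = 0.33:
  ψ = 0.3300: g = 0.60677, g' = -1.3495 → ψ = 0.7796
  ψ = 0.7796: g = 0.11679, g' = -1.0916 → ψ = 0.8866
  ψ = 0.8866: g = -0.00943, g' = -1.2943 → ψ = 0.8793
Converged at ψ = 0.8793.
Then V = ψ·F = 0.8793·56.6 = 49.8 mol/h and L = F − V = 6.8 mol/h.

L = 6.8 mol/h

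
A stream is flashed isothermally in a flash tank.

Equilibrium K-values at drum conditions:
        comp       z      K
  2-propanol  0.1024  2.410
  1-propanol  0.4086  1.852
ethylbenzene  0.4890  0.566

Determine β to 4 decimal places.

Newton iteration, β⁰ = 0.5:
  β = 0.5000: g = 0.05777, g' = -0.3661 → β = 0.6578
  β = 0.6578: g = 0.00099, g' = -0.3570 → β = 0.6605
Converged at β = 0.6605.

β = 0.6605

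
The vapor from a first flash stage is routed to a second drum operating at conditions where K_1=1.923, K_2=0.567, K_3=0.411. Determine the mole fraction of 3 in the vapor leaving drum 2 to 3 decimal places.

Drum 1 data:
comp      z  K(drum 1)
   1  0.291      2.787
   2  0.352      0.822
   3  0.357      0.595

y_3 (drum 2) = 0.124

Drum 1:
Rachford–Rice: g(ψ₁) = Σ zᵢ(Kᵢ−1)/(1+ψ₁(Kᵢ−1)) = 0.
g(0) = ΣzᵢKᵢ − 1 = 0.313 and g(1) = 1 − Σzᵢ/Kᵢ = -0.133, so a root lies in (0, 1).
Iterate (Newton) starting at ψ₁ = 0.36:
  ψ₁ = 0.360: g = 0.0802, g' = -0.437 → ψ₁ = 0.544
  ψ₁ = 0.544: g = 0.0090, g' = -0.349 → ψ₁ = 0.569
  ψ₁ = 0.569: g = 0.0001, g' = -0.341 → ψ₁ = 0.570
Converged at ψ₁ = 0.570.
Drum-1 compositions:
  1: x = 0.144, y = 0.402
  2: x = 0.392, y = 0.322
  3: x = 0.464, y = 0.276
Drum-2 feed = drum-1 vapor: z₂ = (0.4019, 0.3220, 0.2761).
Drum 2:
Newton–Raphson from ψ₂ = 0.5:
  ψ₂ = 0.500: g = -0.1547, g' = -0.451 → ψ₂ = 0.157
  ψ₂ = 0.157: g = -0.0049, g' = -0.447 → ψ₂ = 0.146
Converged at ψ₂ = 0.146.
  1: x = 0.354, y = 0.681
  2: x = 0.344, y = 0.195
  3: x = 0.302, y = 0.124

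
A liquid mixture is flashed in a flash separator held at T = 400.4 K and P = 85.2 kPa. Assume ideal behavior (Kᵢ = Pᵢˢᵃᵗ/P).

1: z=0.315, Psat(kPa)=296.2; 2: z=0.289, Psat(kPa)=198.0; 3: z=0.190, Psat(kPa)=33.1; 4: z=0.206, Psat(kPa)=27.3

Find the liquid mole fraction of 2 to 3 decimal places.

x_2 = 0.149

Raoult's law: Kᵢ = Pᵢˢᵃᵗ/P = Pᵢˢᵃᵗ/85.2.
  K_1 = 296.2/85.2 = 3.47653, K_2 = 198.0/85.2 = 2.32394, K_3 = 33.1/85.2 = 0.38850, K_4 = 27.3/85.2 = 0.32042
Material balance + equilibrium reduce to Σ zᵢ(Kᵢ−1)/(1+ψ(Kᵢ−1)) = 0.
Feasibility: ΣzᵢKᵢ = 1.907, Σzᵢ/Kᵢ = 1.347 — both > 1, two phases present.
Newton iteration, ψ⁰ = 0.37:
  ψ = 0.370: g = 0.3267, g' = -1.043 → ψ = 0.683
  ψ = 0.683: g = 0.0297, g' = -0.947 → ψ = 0.715
  ψ = 0.715: g = -0.0003, g' = -0.969 → ψ = 0.714
Converged at ψ = 0.714.
Compositions from xᵢ = zᵢ/(1+ψ(Kᵢ−1)), yᵢ = Kᵢxᵢ:
  1: x = 0.114, y = 0.395
  2: x = 0.149, y = 0.345
  3: x = 0.337, y = 0.131
  4: x = 0.400, y = 0.128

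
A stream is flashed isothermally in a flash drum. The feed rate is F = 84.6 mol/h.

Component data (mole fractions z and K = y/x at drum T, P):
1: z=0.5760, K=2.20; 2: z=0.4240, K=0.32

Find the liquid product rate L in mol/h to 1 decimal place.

L = 42.8 mol/h

Material balance + equilibrium reduce to Σ zᵢ(Kᵢ−1)/(1+V/F(Kᵢ−1)) = 0.
g(0) = ΣzᵢKᵢ − 1 = 0.4029 and g(1) = 1 − Σzᵢ/Kᵢ = -0.5868, so a root lies in (0, 1).
Binary case is linear: z₁(K₁−1)(1+V/F(K₂−1)) + z₂(K₂−1)(1+V/F(K₁−1)) = 0
⇒ V/F = [z₁(K₁−1)+z₂(K₂−1)] / [−(K₁−1)(K₂−1)] = 0.40288/0.81600 = 0.4937
Then V = V/F·F = 0.4937·84.6 = 41.8 mol/h and L = F − V = 42.8 mol/h.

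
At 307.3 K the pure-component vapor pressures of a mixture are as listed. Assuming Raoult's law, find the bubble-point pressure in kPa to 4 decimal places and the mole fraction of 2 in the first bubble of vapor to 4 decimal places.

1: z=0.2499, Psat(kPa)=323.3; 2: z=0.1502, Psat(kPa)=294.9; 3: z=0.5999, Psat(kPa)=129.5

At the bubble point ψ → 0, so ΣzᵢKᵢ = 1 with Kᵢ = Pᵢˢᵃᵗ/P ⇒ P = ΣzᵢPᵢˢᵃᵗ.
P = 0.2499·323.3 + 0.1502·294.9 + 0.5999·129.5 = 202.7737 kPa
yᵢ = zᵢPᵢˢᵃᵗ/P ⇒ y_2 = 0.1502·294.9/202.7737 = 0.2184

Pbub = 202.7737 kPa, y_2 = 0.2184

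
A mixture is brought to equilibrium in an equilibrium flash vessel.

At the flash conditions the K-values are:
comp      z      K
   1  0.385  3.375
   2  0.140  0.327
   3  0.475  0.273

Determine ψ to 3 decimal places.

Let ψ = V/F and solve Σ zᵢ(Kᵢ−1)/(1+ψ(Kᵢ−1)) = 0.
Check two-phase: ΣzᵢKᵢ = 1.475 > 1 and Σzᵢ/Kᵢ = 2.282 > 1, so g(0) = 0.475 > 0 and g(1) = -1.282 < 0.
Newton–Raphson from ψ = 0.31:
  ψ = 0.310: g = -0.0382, g' = -1.240 → ψ = 0.279
  ψ = 0.279: g = 0.0005, g' = -1.277 → ψ = 0.280
Converged at ψ = 0.280.

ψ = 0.280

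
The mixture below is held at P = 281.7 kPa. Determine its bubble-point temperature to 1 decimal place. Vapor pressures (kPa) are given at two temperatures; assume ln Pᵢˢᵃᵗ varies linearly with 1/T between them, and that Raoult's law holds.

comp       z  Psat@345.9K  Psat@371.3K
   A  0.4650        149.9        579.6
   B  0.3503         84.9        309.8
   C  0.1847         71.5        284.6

T = 362.9 K

Bubble-point temperature: ΣzᵢPᵢˢᵃᵗ(T) = P. Interpolate ln Pᵢˢᵃᵗ = aᵢ + bᵢ/T.
  T = 345.9 K: ΣzᵢPᵢˢᵃᵗ = 112.65 kPa
  T = 371.3 K: ΣzᵢPᵢˢᵃᵗ = 430.60 kPa
  T = 358.6 K: ΣzᵢPᵢˢᵃᵗ = 225.51 kPa
  T = 365.0 K: ΣzᵢPᵢˢᵃᵗ = 314.17 kPa
  T = 361.8 K: ΣzᵢPᵢˢᵃᵗ = 266.56 kPa
  T = 363.4 K: ΣzᵢPᵢˢᵃᵗ = 289.49 kPa
Interpolating between 361.8 K and 363.4 K gives T ≈ 362.9 K.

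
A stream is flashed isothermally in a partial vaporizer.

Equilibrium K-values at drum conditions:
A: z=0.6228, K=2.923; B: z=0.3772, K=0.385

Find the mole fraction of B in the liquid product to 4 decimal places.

x_B = 0.7577

Material balance + equilibrium reduce to Σ zᵢ(Kᵢ−1)/(1+V/F(Kᵢ−1)) = 0.
g(0) = ΣzᵢKᵢ − 1 = 0.9657 and g(1) = 1 − Σzᵢ/Kᵢ = -0.1928, so a root lies in (0, 1).
Binary case is linear: z₁(K₁−1)(1+V/F(K₂−1)) + z₂(K₂−1)(1+V/F(K₁−1)) = 0
⇒ V/F = [z₁(K₁−1)+z₂(K₂−1)] / [−(K₁−1)(K₂−1)] = 0.96567/1.18264 = 0.8165
Compositions from xᵢ = zᵢ/(1+V/F(Kᵢ−1)), yᵢ = Kᵢxᵢ:
  A: x = 0.2423, y = 0.7083
  B: x = 0.7577, y = 0.2917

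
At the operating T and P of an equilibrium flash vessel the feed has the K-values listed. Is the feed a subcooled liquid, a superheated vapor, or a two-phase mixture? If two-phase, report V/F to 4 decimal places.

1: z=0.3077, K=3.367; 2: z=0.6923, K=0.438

two-phase, V/F = 0.2550

ΣzᵢKᵢ = 1.3393; Σzᵢ/Kᵢ = 1.6720.
Both exceed 1, so a two-phase solution exists.
Let ψ = V/F and solve Σ zᵢ(Kᵢ−1)/(1+ψ(Kᵢ−1)) = 0.
Binary case is linear: z₁(K₁−1)(1+ψ(K₂−1)) + z₂(K₂−1)(1+ψ(K₁−1)) = 0
⇒ ψ = [z₁(K₁−1)+z₂(K₂−1)] / [−(K₁−1)(K₂−1)] = 0.33925/1.33025 = 0.2550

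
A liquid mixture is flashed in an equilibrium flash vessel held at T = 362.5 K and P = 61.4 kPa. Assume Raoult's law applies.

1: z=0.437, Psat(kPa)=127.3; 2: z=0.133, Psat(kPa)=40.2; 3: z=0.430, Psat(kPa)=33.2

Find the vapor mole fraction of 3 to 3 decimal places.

y_3 = 0.299

Raoult's law: Kᵢ = Pᵢˢᵃᵗ/P = Pᵢˢᵃᵗ/61.4.
  K_1 = 127.3/61.4 = 2.07329, K_2 = 40.2/61.4 = 0.65472, K_3 = 33.2/61.4 = 0.54072
Let ψ = V/F and solve Σ zᵢ(Kᵢ−1)/(1+ψ(Kᵢ−1)) = 0.
g(0) = ΣzᵢKᵢ − 1 = 0.226 and g(1) = 1 − Σzᵢ/Kᵢ = -0.209, so a root lies in (0, 1).
Iterate (Newton) starting at ψ = 0.65:
  ψ = 0.650: g = -0.0645, g' = -0.385 → ψ = 0.483
Converged at ψ = 0.483.
Compositions from xᵢ = zᵢ/(1+ψ(Kᵢ−1)), yᵢ = Kᵢxᵢ:
  1: x = 0.288, y = 0.597
  2: x = 0.160, y = 0.105
  3: x = 0.553, y = 0.299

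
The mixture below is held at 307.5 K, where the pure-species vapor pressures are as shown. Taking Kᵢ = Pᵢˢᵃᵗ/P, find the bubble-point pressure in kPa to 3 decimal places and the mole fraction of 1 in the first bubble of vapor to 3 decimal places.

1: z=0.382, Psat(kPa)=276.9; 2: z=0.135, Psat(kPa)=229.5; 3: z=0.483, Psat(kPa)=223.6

Pbub = 244.757 kPa, y_1 = 0.432

At the bubble point ψ → 0, so ΣzᵢKᵢ = 1 with Kᵢ = Pᵢˢᵃᵗ/P ⇒ P = ΣzᵢPᵢˢᵃᵗ.
P = 0.382·276.9 + 0.135·229.5 + 0.483·223.6 = 244.757 kPa
yᵢ = zᵢPᵢˢᵃᵗ/P ⇒ y_1 = 0.382·276.9/244.757 = 0.432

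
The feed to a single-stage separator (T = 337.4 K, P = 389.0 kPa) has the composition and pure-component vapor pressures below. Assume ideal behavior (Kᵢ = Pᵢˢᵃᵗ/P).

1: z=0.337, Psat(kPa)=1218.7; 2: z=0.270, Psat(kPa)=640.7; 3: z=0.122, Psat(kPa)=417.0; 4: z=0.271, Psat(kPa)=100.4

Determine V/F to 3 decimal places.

Raoult's law: Kᵢ = Pᵢˢᵃᵗ/P = Pᵢˢᵃᵗ/389.0.
  K_1 = 1218.7/389.0 = 3.13290, K_2 = 640.7/389.0 = 1.64704, K_3 = 417.0/389.0 = 1.07198, K_4 = 100.4/389.0 = 0.25810
Material balance + equilibrium reduce to Σ zᵢ(Kᵢ−1)/(1+V/F(Kᵢ−1)) = 0.
Check two-phase: ΣzᵢKᵢ = 1.701 > 1 and Σzᵢ/Kᵢ = 1.435 > 1, so g(0) = 0.701 > 0 and g(1) = -0.435 < 0.
Iterate (Newton) starting at V/F = 0.5:
  V/F = 0.500: g = 0.1687, g' = -0.801 → V/F = 0.711
  V/F = 0.711: g = -0.0115, g' = -0.963 → V/F = 0.699
Converged at V/F = 0.699.

V/F = 0.699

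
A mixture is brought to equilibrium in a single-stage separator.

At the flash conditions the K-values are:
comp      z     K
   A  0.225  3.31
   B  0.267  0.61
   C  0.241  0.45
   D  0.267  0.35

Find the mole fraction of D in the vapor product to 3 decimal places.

Material balance + equilibrium reduce to Σ zᵢ(Kᵢ−1)/(1+V/F(Kᵢ−1)) = 0.
g(0) = ΣzᵢKᵢ − 1 = 0.110 and g(1) = 1 − Σzᵢ/Kᵢ = -0.804, so a root lies in (0, 1).
Iterate (Newton) starting at V/F = 0.57:
  V/F = 0.570: g = -0.3783, g' = -0.730 → V/F = 0.052
  V/F = 0.052: g = 0.0418, g' = -1.198 → V/F = 0.087
  V/F = 0.087: g = 0.0021, g' = -1.084 → V/F = 0.089
Converged at V/F = 0.089.
Compositions from xᵢ = zᵢ/(1+V/F(Kᵢ−1)), yᵢ = Kᵢxᵢ:
  A: x = 0.187, y = 0.618
  B: x = 0.277, y = 0.169
  C: x = 0.253, y = 0.114
  D: x = 0.283, y = 0.099

y_D = 0.099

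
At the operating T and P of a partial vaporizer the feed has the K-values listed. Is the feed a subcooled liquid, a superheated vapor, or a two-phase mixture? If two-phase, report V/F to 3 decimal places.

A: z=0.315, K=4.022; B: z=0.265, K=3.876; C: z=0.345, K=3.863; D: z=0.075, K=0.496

superheated vapor

ΣzᵢKᵢ = 3.664; Σzᵢ/Kᵢ = 0.387.
Since Σzᵢ/Kᵢ < 1 the mixture is above its dew point — single vapor phase.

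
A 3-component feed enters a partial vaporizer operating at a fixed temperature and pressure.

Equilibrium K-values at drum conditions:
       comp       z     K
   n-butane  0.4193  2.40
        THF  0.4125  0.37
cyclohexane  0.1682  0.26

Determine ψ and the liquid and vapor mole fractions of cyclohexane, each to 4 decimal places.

Rachford–Rice: g(ψ) = Σ zᵢ(Kᵢ−1)/(1+ψ(Kᵢ−1)) = 0.
Feasibility: ΣzᵢKᵢ = 1.2027, Σzᵢ/Kᵢ = 1.9365 — both > 1, two phases present.
Newton iteration, ψ⁰ = 0.41:
  ψ = 0.4100: g = -0.15611, g' = -0.8191 → ψ = 0.2194
  ψ = 0.2194: g = -0.00109, g' = -0.8327 → ψ = 0.2181
Converged at ψ = 0.2181.
Compositions from xᵢ = zᵢ/(1+ψ(Kᵢ−1)), yᵢ = Kᵢxᵢ:
  n-butane: x = 0.3212, y = 0.7709
  THF: x = 0.4782, y = 0.1769
  cyclohexane: x = 0.2006, y = 0.0521

ψ = 0.2181, x_cyclohexane = 0.2006, y_cyclohexane = 0.0521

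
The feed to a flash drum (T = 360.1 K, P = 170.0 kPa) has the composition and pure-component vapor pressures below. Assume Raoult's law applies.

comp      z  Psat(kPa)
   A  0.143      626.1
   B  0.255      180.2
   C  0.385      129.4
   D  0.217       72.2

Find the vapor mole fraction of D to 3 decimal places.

y_D = 0.108

Raoult's law: Kᵢ = Pᵢˢᵃᵗ/P = Pᵢˢᵃᵗ/170.0.
  K_A = 626.1/170.0 = 3.68294, K_B = 180.2/170.0 = 1.06000, K_C = 129.4/170.0 = 0.76118, K_D = 72.2/170.0 = 0.42471
Newton–Raphson from V/F = 0.5:
  V/F = 0.500: g = -0.1010, g' = -0.358 → V/F = 0.218
  V/F = 0.218: g = 0.0172, g' = -0.529 → V/F = 0.251
  V/F = 0.251: g = 0.0006, g' = -0.491 → V/F = 0.252
Converged at V/F = 0.252.
Compositions from xᵢ = zᵢ/(1+V/F(Kᵢ−1)), yᵢ = Kᵢxᵢ:
  A: x = 0.085, y = 0.314
  B: x = 0.251, y = 0.266
  C: x = 0.410, y = 0.312
  D: x = 0.254, y = 0.108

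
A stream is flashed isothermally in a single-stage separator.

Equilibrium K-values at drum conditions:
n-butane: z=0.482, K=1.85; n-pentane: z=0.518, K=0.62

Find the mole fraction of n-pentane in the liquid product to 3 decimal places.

Material balance + equilibrium reduce to Σ zᵢ(Kᵢ−1)/(1+ψ(Kᵢ−1)) = 0.
Check two-phase: ΣzᵢKᵢ = 1.213 > 1 and Σzᵢ/Kᵢ = 1.096 > 1, so g(0) = 0.213 > 0 and g(1) = -0.096 < 0.
Binary case is linear: z₁(K₁−1)(1+ψ(K₂−1)) + z₂(K₂−1)(1+ψ(K₁−1)) = 0
⇒ ψ = [z₁(K₁−1)+z₂(K₂−1)] / [−(K₁−1)(K₂−1)] = 0.2129/0.3230 = 0.659
Compositions from xᵢ = zᵢ/(1+ψ(Kᵢ−1)), yᵢ = Kᵢxᵢ:
  n-butane: x = 0.309, y = 0.572
  n-pentane: x = 0.691, y = 0.428

x_n-pentane = 0.691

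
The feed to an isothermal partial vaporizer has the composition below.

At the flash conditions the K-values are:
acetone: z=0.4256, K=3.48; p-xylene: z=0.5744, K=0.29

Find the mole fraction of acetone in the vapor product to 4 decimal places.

y_acetone = 0.7745

Material balance + equilibrium reduce to Σ zᵢ(Kᵢ−1)/(1+V/F(Kᵢ−1)) = 0.
Feasibility: ΣzᵢKᵢ = 1.6477, Σzᵢ/Kᵢ = 2.1030 — both > 1, two phases present.
Binary case is linear: z₁(K₁−1)(1+V/F(K₂−1)) + z₂(K₂−1)(1+V/F(K₁−1)) = 0
⇒ V/F = [z₁(K₁−1)+z₂(K₂−1)] / [−(K₁−1)(K₂−1)] = 0.64766/1.76080 = 0.3678
Compositions from xᵢ = zᵢ/(1+V/F(Kᵢ−1)), yᵢ = Kᵢxᵢ:
  acetone: x = 0.2226, y = 0.7745
  p-xylene: x = 0.7774, y = 0.2255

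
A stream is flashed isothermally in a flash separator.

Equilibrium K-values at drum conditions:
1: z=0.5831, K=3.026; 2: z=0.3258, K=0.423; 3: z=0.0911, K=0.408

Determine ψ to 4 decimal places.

Let ψ = V/F and solve Σ zᵢ(Kᵢ−1)/(1+ψ(Kᵢ−1)) = 0.
Check two-phase: ΣzᵢKᵢ = 1.9394 > 1 and Σzᵢ/Kᵢ = 1.1862 > 1, so g(0) = 0.9394 > 0 and g(1) = -0.1862 < 0.
Newton iteration, ψ⁰ = 0.44:
  ψ = 0.4400: g = 0.29970, g' = -0.9222 → ψ = 0.7650
  ψ = 0.7650: g = 0.02821, g' = -0.8224 → ψ = 0.7993
  ψ = 0.7993: g = -0.00024, g' = -0.8375 → ψ = 0.7990
Converged at ψ = 0.7990.

ψ = 0.7990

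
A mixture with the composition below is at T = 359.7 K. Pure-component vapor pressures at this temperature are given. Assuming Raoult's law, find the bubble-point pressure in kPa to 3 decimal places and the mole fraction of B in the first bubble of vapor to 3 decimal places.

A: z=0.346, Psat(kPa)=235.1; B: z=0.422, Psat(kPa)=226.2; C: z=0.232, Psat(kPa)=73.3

Pbub = 193.807 kPa, y_B = 0.493

At the bubble point ψ → 0, so ΣzᵢKᵢ = 1 with Kᵢ = Pᵢˢᵃᵗ/P ⇒ P = ΣzᵢPᵢˢᵃᵗ.
P = 0.346·235.1 + 0.422·226.2 + 0.232·73.3 = 193.807 kPa
yᵢ = zᵢPᵢˢᵃᵗ/P ⇒ y_B = 0.422·226.2/193.807 = 0.493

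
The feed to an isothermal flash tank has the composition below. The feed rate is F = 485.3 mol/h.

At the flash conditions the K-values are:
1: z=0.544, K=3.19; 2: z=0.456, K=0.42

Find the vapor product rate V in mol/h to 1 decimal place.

Binary case is linear: z₁(K₁−1)(1+β(K₂−1)) + z₂(K₂−1)(1+β(K₁−1)) = 0
⇒ β = [z₁(K₁−1)+z₂(K₂−1)] / [−(K₁−1)(K₂−1)] = 0.9269/1.2702 = 0.730
Then V = β·F = 0.7297·485.3 = 354.1 mol/h and L = F − V = 131.2 mol/h.

V = 354.1 mol/h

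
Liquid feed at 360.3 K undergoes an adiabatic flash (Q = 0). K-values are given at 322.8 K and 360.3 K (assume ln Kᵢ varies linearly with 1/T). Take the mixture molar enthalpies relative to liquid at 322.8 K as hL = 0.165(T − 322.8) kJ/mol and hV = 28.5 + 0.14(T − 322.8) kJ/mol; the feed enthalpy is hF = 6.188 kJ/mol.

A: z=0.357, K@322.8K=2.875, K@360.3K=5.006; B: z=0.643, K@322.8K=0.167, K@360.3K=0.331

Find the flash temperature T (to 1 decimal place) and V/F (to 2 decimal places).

Adiabatic flash: solve Rachford–Rice at each trial T, then check hF = ψ·hV(T) + (1−ψ)·hL(T).
  T = 322.8 K: K = (2.875, 0.167), RR gives ψ = 0.086, H_out = 2.441 kJ/mol
  T = 360.3 K: K = (5.006, 0.331), RR gives ψ = 0.373, H_out = 16.472 kJ/mol
  T = 341.6 K: K = (3.855, 0.240), RR gives ψ = 0.244, H_out = 9.952 kJ/mol
  T = 332.2 K: K = (3.343, 0.201), RR gives ψ = 0.172, H_out = 6.425 kJ/mol
  T = 327.5 K: K = (3.103, 0.184), RR gives ψ = 0.132, H_out = 4.509 kJ/mol
  T = 329.9 K: K = (3.224, 0.192), RR gives ψ = 0.153, H_out = 5.504 kJ/mol
Linear interpolation between T = 329.9 (H_out = 5.504) and T = 332.2 (H_out = 6.425) on hF = 6.188 gives T ≈ 331.6 K, at which ψ = 0.17.

T = 331.6 K, V/F = 0.17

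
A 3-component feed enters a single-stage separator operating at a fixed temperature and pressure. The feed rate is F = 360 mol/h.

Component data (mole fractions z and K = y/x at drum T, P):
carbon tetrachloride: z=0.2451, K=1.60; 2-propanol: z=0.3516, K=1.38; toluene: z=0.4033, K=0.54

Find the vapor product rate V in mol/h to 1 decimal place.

Newton–Raphson from ψ = 0.47:
  ψ = 0.4700: g = -0.00862, g' = -0.2291 → ψ = 0.4324
  ψ = 0.4324: g = -0.00006, g' = -0.2261 → ψ = 0.4321
Converged at ψ = 0.4321.
Then V = ψ·F = 0.4321·360 = 155.6 mol/h and L = F − V = 204.4 mol/h.

V = 155.6 mol/h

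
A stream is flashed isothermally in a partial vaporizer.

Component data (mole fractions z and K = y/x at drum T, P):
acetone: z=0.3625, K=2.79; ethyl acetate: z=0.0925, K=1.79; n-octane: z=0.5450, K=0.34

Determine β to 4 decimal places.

β = 0.3368

Material balance + equilibrium reduce to Σ zᵢ(Kᵢ−1)/(1+β(Kᵢ−1)) = 0.
Feasibility: ΣzᵢKᵢ = 1.3622, Σzᵢ/Kᵢ = 1.7845 — both > 1, two phases present.
Newton iteration, β⁰ = 0.68:
  β = 0.6800: g = -0.31238, g' = -1.0421 → β = 0.3802
  β = 0.3802: g = -0.03792, g' = -0.8685 → β = 0.3366
  β = 0.3366: g = 0.00023, g' = -0.8807 → β = 0.3368
Converged at β = 0.3368.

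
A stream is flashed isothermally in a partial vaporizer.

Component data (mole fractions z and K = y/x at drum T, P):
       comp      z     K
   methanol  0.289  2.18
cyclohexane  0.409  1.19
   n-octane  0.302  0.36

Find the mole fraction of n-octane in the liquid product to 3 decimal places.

x_n-octane = 0.445

Rachford–Rice: g(ψ) = Σ zᵢ(Kᵢ−1)/(1+ψ(Kᵢ−1)) = 0.
Check two-phase: ΣzᵢKᵢ = 1.225 > 1 and Σzᵢ/Kᵢ = 1.315 > 1, so g(0) = 0.225 > 0 and g(1) = -0.315 < 0.
Newton–Raphson from ψ = 0.6:
  ψ = 0.600: g = -0.0443, g' = -0.476 → ψ = 0.507
  ψ = 0.507: g = -0.0018, g' = -0.441 → ψ = 0.503
Converged at ψ = 0.503.
Compositions from xᵢ = zᵢ/(1+ψ(Kᵢ−1)), yᵢ = Kᵢxᵢ:
  methanol: x = 0.181, y = 0.395
  cyclohexane: x = 0.373, y = 0.444
  n-octane: x = 0.445, y = 0.160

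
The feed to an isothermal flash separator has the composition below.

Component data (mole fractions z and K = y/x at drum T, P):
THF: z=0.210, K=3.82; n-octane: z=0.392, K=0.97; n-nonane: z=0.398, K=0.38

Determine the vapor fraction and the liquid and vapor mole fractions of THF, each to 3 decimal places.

Iterate (Newton) starting at ψ = 0.5:
  ψ = 0.500: g = -0.1238, g' = -0.609 → ψ = 0.297
  ψ = 0.297: g = 0.0082, g' = -0.725 → ψ = 0.308
Converged at ψ = 0.308.
Compositions from xᵢ = zᵢ/(1+ψ(Kᵢ−1)), yᵢ = Kᵢxᵢ:
  THF: x = 0.112, y = 0.429
  n-octane: x = 0.396, y = 0.384
  n-nonane: x = 0.492, y = 0.187

ψ = 0.308, x_THF = 0.112, y_THF = 0.429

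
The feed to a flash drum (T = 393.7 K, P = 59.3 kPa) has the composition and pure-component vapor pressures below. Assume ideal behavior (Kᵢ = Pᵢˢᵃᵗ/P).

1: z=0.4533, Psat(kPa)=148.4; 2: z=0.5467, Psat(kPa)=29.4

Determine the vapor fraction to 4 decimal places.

Raoult's law: Kᵢ = Pᵢˢᵃᵗ/P = Pᵢˢᵃᵗ/59.3.
  K_1 = 148.4/59.3 = 2.502530, K_2 = 29.4/59.3 = 0.495784
Material balance + equilibrium reduce to Σ zᵢ(Kᵢ−1)/(1+ψ(Kᵢ−1)) = 0.
Check two-phase: ΣzᵢKᵢ = 1.4054 > 1 and Σzᵢ/Kᵢ = 1.2838 > 1, so g(0) = 0.4054 > 0 and g(1) = -0.2838 < 0.
Binary case is linear: z₁(K₁−1)(1+ψ(K₂−1)) + z₂(K₂−1)(1+ψ(K₁−1)) = 0
⇒ ψ = [z₁(K₁−1)+z₂(K₂−1)] / [−(K₁−1)(K₂−1)] = 0.40544/0.75760 = 0.5352

ψ = 0.5352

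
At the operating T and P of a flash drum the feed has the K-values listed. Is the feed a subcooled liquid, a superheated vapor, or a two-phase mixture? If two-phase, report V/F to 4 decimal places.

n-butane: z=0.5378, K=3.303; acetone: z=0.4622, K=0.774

superheated vapor

ΣzᵢKᵢ = 2.1341; Σzᵢ/Kᵢ = 0.7600.
Since Σzᵢ/Kᵢ < 1 the mixture is above its dew point — single vapor phase.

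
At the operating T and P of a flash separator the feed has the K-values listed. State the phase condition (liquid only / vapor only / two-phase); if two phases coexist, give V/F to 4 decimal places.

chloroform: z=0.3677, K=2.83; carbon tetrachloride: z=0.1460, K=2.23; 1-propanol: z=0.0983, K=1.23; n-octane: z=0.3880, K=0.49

ΣzᵢKᵢ = 1.6772; Σzᵢ/Kᵢ = 1.0672.
Both exceed 1, so a two-phase solution exists.
Rachford–Rice: g(ψ) = Σ zᵢ(Kᵢ−1)/(1+ψ(Kᵢ−1)) = 0.
Newton iteration, ψ⁰ = 0.5:
  ψ = 0.5000: g = 0.21724, g' = -0.6065 → ψ = 0.8582
  ψ = 0.8582: g = 0.01612, g' = -0.5614 → ψ = 0.8869
  ψ = 0.8869: g = -0.00011, g' = -0.5695 → ψ = 0.8867
Converged at ψ = 0.8867.

two-phase, V/F = 0.8867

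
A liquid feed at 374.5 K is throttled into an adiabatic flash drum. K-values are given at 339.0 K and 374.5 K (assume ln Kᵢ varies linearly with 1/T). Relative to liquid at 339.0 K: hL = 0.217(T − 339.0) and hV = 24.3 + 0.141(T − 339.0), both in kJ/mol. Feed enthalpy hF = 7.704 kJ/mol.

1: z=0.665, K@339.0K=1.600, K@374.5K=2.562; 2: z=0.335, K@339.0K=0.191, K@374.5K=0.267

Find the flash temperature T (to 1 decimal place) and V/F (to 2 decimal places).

Adiabatic flash: solve Rachford–Rice at each trial T, then check hF = ψ·hV(T) + (1−ψ)·hL(T).
  T = 339.0 K: K = (1.600, 0.191), RR gives ψ = 0.264, H_out = 6.407 kJ/mol
  T = 374.5 K: K = (2.562, 0.267), RR gives ψ = 0.693, H_out = 22.669 kJ/mol
  T = 356.8 K: K = (2.050, 0.228), RR gives ψ = 0.542, H_out = 16.302 kJ/mol
  T = 347.9 K: K = (1.817, 0.209), RR gives ψ = 0.431, H_out = 12.104 kJ/mol
  T = 343.4 K: K = (1.705, 0.200), RR gives ψ = 0.356, H_out = 9.487 kJ/mol
  T = 341.2 K: K = (1.652, 0.195), RR gives ψ = 0.313, H_out = 8.025 kJ/mol
  T = 340.1 K: K = (1.626, 0.193), RR gives ψ = 0.289, H_out = 7.238 kJ/mol
  T = 340.6 K: K = (1.638, 0.194), RR gives ψ = 0.300, H_out = 7.601 kJ/mol
Linear interpolation between T = 340.6 (H_out = 7.601) and T = 341.2 (H_out = 8.025) on hF = 7.704 gives T ≈ 340.7 K, at which ψ = 0.30.

T = 340.7 K, V/F = 0.30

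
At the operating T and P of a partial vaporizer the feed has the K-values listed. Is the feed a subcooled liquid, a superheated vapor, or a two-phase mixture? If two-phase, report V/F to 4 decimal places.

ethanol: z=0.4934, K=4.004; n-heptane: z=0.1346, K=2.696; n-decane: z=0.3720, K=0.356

two-phase, V/F = 0.8339

ΣzᵢKᵢ = 2.4709; Σzᵢ/Kᵢ = 1.2181.
Both exceed 1, so a two-phase solution exists.
Let ψ = V/F and solve Σ zᵢ(Kᵢ−1)/(1+ψ(Kᵢ−1)) = 0.
Newton–Raphson from ψ = 0.36:
  ψ = 0.3600: g = 0.54196, g' = -1.4384 → ψ = 0.7368
  ψ = 0.7368: g = 0.10688, g' = -1.0664 → ψ = 0.8370
  ψ = 0.8370: g = -0.00360, g' = -1.1527 → ψ = 0.8339
Converged at ψ = 0.8339.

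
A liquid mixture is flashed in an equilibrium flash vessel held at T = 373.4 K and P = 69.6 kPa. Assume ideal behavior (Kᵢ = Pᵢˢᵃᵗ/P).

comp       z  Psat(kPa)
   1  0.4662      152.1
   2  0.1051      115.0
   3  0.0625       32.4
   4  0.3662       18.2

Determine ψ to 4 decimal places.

Raoult's law: Kᵢ = Pᵢˢᵃᵗ/P = Pᵢˢᵃᵗ/69.6.
  K_1 = 152.1/69.6 = 2.185345, K_2 = 115.0/69.6 = 1.652299, K_3 = 32.4/69.6 = 0.465517, K_4 = 18.2/69.6 = 0.261494
Material balance + equilibrium reduce to Σ zᵢ(Kᵢ−1)/(1+ψ(Kᵢ−1)) = 0.
g(0) = ΣzᵢKᵢ − 1 = 0.3173 and g(1) = 1 − Σzᵢ/Kᵢ = -0.8116, so a root lies in (0, 1).
Iterate (Newton) starting at ψ = 0.62:
  ψ = 0.6200: g = -0.18148, g' = -0.9598 → ψ = 0.4309
  ψ = 0.4309: g = -0.02079, g' = -0.7741 → ψ = 0.4041
  ψ = 0.4041: g = -0.00017, g' = -0.7623 → ψ = 0.4038
Converged at ψ = 0.4038.

ψ = 0.4038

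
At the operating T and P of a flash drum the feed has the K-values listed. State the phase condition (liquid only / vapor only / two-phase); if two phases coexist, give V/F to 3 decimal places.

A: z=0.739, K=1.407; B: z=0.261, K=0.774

vapor only

ΣzᵢKᵢ = 1.242; Σzᵢ/Kᵢ = 0.862.
Since Σzᵢ/Kᵢ < 1 the mixture is above its dew point — single vapor phase.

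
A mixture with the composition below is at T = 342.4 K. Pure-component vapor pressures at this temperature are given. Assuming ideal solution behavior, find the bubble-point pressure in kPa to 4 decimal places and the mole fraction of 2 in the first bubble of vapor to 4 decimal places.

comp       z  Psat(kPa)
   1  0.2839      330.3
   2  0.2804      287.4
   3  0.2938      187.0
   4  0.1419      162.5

Pbub = 252.3585 kPa, y_2 = 0.3193

At the bubble point ψ → 0, so ΣzᵢKᵢ = 1 with Kᵢ = Pᵢˢᵃᵗ/P ⇒ P = ΣzᵢPᵢˢᵃᵗ.
P = 0.2839·330.3 + 0.2804·287.4 + 0.2938·187.0 + 0.1419·162.5 = 252.3585 kPa
yᵢ = zᵢPᵢˢᵃᵗ/P ⇒ y_2 = 0.2804·287.4/252.3585 = 0.3193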